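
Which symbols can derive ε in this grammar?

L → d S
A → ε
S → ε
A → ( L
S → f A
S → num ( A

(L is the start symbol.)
{ 'A', 'S' }

ε-productions: A → ε, S → ε
So A, S are immediately nullable.
No further non-terminal can be added: every production for the remaining non-terminals contains a terminal or a non-nullable non-terminal.
Nullable = { 'A', 'S' }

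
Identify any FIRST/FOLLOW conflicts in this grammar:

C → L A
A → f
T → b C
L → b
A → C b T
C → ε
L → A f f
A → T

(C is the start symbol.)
A FIRST/FOLLOW conflict occurs when a non-terminal N has a nullable alternative N → β (β ⇒* ε) and another alternative N → α with FIRST(α) ∩ FOLLOW(N) ≠ ∅: on such a lookahead the parser cannot decide between expanding α and letting N vanish via β.

Nullable non-terminals: C.
FIRST sets used below: FIRST(L) = { 'b', 'f' }

C: nullable alternative(s) C → ε; FOLLOW(C) = { $, 'b', 'f' }
  C → L A: FIRST \ {ε} = { 'b', 'f' } — overlaps FOLLOW(C) on { 'b', 'f' }: CONFLICT
  C → ε: FIRST \ {ε} = { } — this is the only nullable alternative, skip

A, L, T have no nullable alternative, so no FIRST/FOLLOW check is needed there.

So the grammar has 1 FIRST/FOLLOW conflict (marked CONFLICT above).

Answer: Yes. C → L A with FOLLOW(C) on { 'b', 'f' }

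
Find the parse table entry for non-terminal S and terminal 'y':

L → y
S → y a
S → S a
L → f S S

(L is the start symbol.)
S → y a, S → S a

To find M[S, 'y'], we find productions for S where 'y' is in the predict set (PREDICT(N → α) = (FIRST(α) \ {ε}) ∪ (FOLLOW(N) if α ⇒* ε)).

Relevant sets:
  FIRST(S) = { 'y' }

S → y a: PREDICT = { 'y' }
  'y' is in predict set, so this production goes in M[S, 'y']
S → S a: PREDICT = { 'y' }
  'y' is in predict set, so this production goes in M[S, 'y']

M[S, 'y'] = S → y a, S → S a  (a multiply-defined cell — the grammar is not LL(1))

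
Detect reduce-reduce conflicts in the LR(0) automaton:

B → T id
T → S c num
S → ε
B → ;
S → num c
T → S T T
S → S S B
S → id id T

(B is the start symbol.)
A reduce-reduce conflict occurs when an LR(0) state has two complete items [A → α .] and [B → β .] — both call for a reduction, and with no lookahead the parser cannot choose between them.

Augment with B' → B and build the canonical LR(0) collection (I0 = CLOSURE({[B' → . B]}), then GOTO on every symbol after a dot until no new states appear). It has 19 states:
  I0: { [B → . ;], [B → . T id], [B' → . B], [S → . S S B], [S → . id id T], [S → . num c], [S → .], [T → . S T T], [T → . S c num] }  — shift, reduce
  I1: { [B → ; .] }  — reduce
  I2: { [B' → B .] }  — accept
  I3: { [S → . S S B], [S → . id id T], [S → . num c], [S → .], [S → S . S B], [T → . S T T], [T → . S c num], [T → S . T T], [T → S . c num] }  — shift, reduce
  I4: { [B → T . id] }  — shift
  I5: { [S → id . id T] }  — shift
  I6: { [S → num . c] }  — shift
  I7: { [S → num c .] }  — reduce
  I8: { [S → . S S B], [S → . id id T], [S → . num c], [S → .], [S → id id . T], [T → . S T T], [T → . S c num] }  — shift, reduce
  I9: { [S → id id T .] }  — reduce
  I10: { [B → T id .] }  — reduce
  I11: { [B → . ;], [B → . T id], [S → . S S B], [S → . id id T], [S → . num c], [S → .], [S → S . S B], [S → S S . B], [T → . S T T], [T → . S c num], [T → S . T T], [T → S . c num] }  — shift, reduce
  I12: { [S → . S S B], [S → . id id T], [S → . num c], [S → .], [T → . S T T], [T → . S c num], [T → S T . T] }  — shift, reduce
  I13: { [T → S c . num] }  — shift
  I14: { [T → S c num .] }  — reduce
  I15: { [T → S T T .] }  — reduce
  I16: { [S → S S B .] }  — reduce
  I17: { [B → T . id], [S → . S S B], [S → . id id T], [S → . num c], [S → .], [T → . S T T], [T → . S c num], [T → S T . T] }  — shift, reduce
  I18: { [B → T id .], [S → id . id T] }  — shift, reduce

No state contains more than one complete item.

Answer: No reduce-reduce conflicts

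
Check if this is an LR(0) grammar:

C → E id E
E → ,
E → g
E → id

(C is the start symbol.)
Yes, the grammar is LR(0)

Augment with C' → C and build the canonical LR(0) collection (I0 = CLOSURE({[C' → . C]}), then GOTO on every symbol after a dot until no new states appear). It has 8 states:
  I0: { [C → . E id E], [C' → . C], [E → . ,], [E → . g], [E → . id] }  — shift
  I1: { [E → , .] }  — reduce
  I2: { [C' → C .] }  — accept
  I3: { [C → E . id E] }  — shift
  I4: { [E → g .] }  — reduce
  I5: { [E → id .] }  — reduce
  I6: { [C → E id . E], [E → . ,], [E → . g], [E → . id] }  — shift
  I7: { [C → E id E .] }  — reduce

Every state is either a pure shift/goto state or contains exactly one complete item and nothing to shift — no conflicts. The grammar is LR(0).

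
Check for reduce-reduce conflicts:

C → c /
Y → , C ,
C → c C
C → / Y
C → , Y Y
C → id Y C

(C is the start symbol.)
Augment with C' → C and build the canonical LR(0) collection (I0 = CLOSURE({[C' → . C]}), then GOTO on every symbol after a dot until no new states appear). It has 16 states:
  I0: { [C → . , Y Y], [C → . / Y], [C → . c /], [C → . c C], [C → . id Y C], [C' → . C] }  — shift
  I1: { [C → , . Y Y], [Y → . , C ,] }  — shift
  I2: { [C → / . Y], [Y → . , C ,] }  — shift
  I3: { [C' → C .] }  — accept
  I4: { [C → . , Y Y], [C → . / Y], [C → . c /], [C → . c C], [C → . id Y C], [C → c . /], [C → c . C] }  — shift
  I5: { [C → id . Y C], [Y → . , C ,] }  — shift
  I6: { [C → . , Y Y], [C → . / Y], [C → . c /], [C → . c C], [C → . id Y C], [Y → , . C ,] }  — shift
  I7: { [C → . , Y Y], [C → . / Y], [C → . c /], [C → . c C], [C → . id Y C], [C → id Y . C] }  — shift
  I8: { [C → id Y C .] }  — reduce
  I9: { [Y → , C . ,] }  — shift
  I10: { [Y → , C , .] }  — reduce
  I11: { [C → / . Y], [C → c / .], [Y → . , C ,] }  — shift, reduce
  I12: { [C → c C .] }  — reduce
  I13: { [C → / Y .] }  — reduce
  I14: { [C → , Y . Y], [Y → . , C ,] }  — shift
  I15: { [C → , Y Y .] }  — reduce

No state contains more than one complete item.

Answer: No reduce-reduce conflicts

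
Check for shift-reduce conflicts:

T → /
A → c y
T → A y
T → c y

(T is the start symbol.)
No shift-reduce conflicts

Augment with T' → T and build the canonical LR(0) collection (I0 = CLOSURE({[T' → . T]}), then GOTO on every symbol after a dot until no new states appear). It has 7 states:
  I0: { [A → . c y], [T → . /], [T → . A y], [T → . c y], [T' → . T] }  — shift
  I1: { [T → / .] }  — reduce
  I2: { [T → A . y] }  — shift
  I3: { [T' → T .] }  — accept
  I4: { [A → c . y], [T → c . y] }  — shift
  I5: { [A → c y .], [T → c y .] }  — 2 reduces
  I6: { [T → A y .] }  — reduce

No state contains both a complete item and a shift item.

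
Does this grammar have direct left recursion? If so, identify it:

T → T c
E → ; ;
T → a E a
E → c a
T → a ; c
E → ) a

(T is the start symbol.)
T → T c: LEFT RECURSIVE (starts with T)
E → ; ;: starts with ';'
T → a E a: starts with a
E → c a: starts with c
T → a ; c: starts with a
E → ) a: starts with ')'

The grammar has direct left recursion on: T.

Answer: Yes, T is left-recursive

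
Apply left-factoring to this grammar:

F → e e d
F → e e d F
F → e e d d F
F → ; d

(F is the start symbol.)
F → e e d F'
F' → ε
F' → F
F' → d F
F → ; d

Left-factoring transforms A → αβ₁ | αβ₂ into A → αA' and A' → β₁ | β₂
(α is the longest common prefix among the alternatives). Repeat until
no nonterminal has two alternatives with a common prefix.

Round 1: F has alternatives sharing prefix 'e e d'. Introduce F': F → e e d F'
  Add: F' → ε
  Add: F' → F
  Add: F' → d F

No remaining common prefixes — done.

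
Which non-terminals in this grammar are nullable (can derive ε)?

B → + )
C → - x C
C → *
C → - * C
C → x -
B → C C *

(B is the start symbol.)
There are no ε-productions, so no non-terminal can derive ε.
No non-terminals are nullable.

Answer: None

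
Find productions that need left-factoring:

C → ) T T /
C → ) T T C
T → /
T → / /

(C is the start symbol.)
Yes, C has productions with common prefix ') T T'; T has productions with common prefix '/'

Left-factoring is needed when two productions for the same non-terminal
share a common prefix on the right-hand side.

Productions for C:
  C → ) T T /
  C → ) T T C
Productions for T:
  T → /
  T → / /

Found common prefix ') T T' in productions for C
Found common prefix '/' in productions for T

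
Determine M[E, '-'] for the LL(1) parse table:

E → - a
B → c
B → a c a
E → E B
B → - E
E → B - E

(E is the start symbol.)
E → - a, E → E B, E → B - E

To find M[E, '-'], we find productions for E where '-' is in the predict set (PREDICT(N → α) = (FIRST(α) \ {ε}) ∪ (FOLLOW(N) if α ⇒* ε)).

Relevant sets:
  FIRST(E) = { '-', 'a', 'c' }
  FIRST(B) = { '-', 'a', 'c' }

E → - a: PREDICT = { '-' }
  '-' is in predict set, so this production goes in M[E, '-']
E → E B: PREDICT = { '-', 'a', 'c' }
  '-' is in predict set, so this production goes in M[E, '-']
E → B - E: PREDICT = { '-', 'a', 'c' }
  '-' is in predict set, so this production goes in M[E, '-']

M[E, '-'] = E → - a, E → E B, E → B - E  (a multiply-defined cell — the grammar is not LL(1))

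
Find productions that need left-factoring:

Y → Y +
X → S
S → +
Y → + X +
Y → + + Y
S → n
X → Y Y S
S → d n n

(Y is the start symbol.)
Left-factoring is needed when two productions for the same non-terminal
share a common prefix on the right-hand side.

Productions for Y:
  Y → Y +
  Y → + X +
  Y → + + Y
Productions for X:
  X → S
  X → Y Y S
Productions for S:
  S → +
  S → n
  S → d n n

Found common prefix '+' in productions for Y

Answer: Yes, Y has productions with common prefix '+'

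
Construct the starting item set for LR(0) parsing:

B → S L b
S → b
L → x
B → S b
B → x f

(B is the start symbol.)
First, augment the grammar with B' → B
I₀ = CLOSURE({ [B' → . B] }):
  [B' → . B] has the dot before B: add [B → . S L b], [B → . S b], [B → . x f]
  [B → . S L b] has the dot before S: add [S → . b]
No further items can be added.

I₀ = { [B → . S L b], [B → . S b], [B → . x f], [B' → . B], [S → . b] }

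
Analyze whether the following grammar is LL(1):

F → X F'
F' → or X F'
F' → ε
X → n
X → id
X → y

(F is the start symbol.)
Yes, the grammar is LL(1).

Relevant sets:
  FOLLOW(F') = { $ }

For F':
  PREDICT(F' → or X F') = { 'or' }
  PREDICT(F' → ε) = { $ }
For X:
  PREDICT(X → n) = { 'n' }
  PREDICT(X → id) = { 'id' }
  PREDICT(X → y) = { 'y' }
F has a single production, so nothing to check there.

All predict sets are disjoint. The grammar IS LL(1).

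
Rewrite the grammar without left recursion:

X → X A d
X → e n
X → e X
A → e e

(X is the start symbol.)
X → e n X'
X → e X X'
X' → A d X'
X' → ε
A → e e

X is directly left-recursive. The standard transformation for
  A → A α₁ | ... | A α_m | β₁ | ... | β_n
is
  A  → β₁ A' | ... | β_n A'
  A' → α₁ A' | ... | α_m A' | ε

X → e n becomes X → e n X'
X → e X becomes X → e X X'
X → X A d becomes X' → A d X'
Add X' → ε

Productions for other non-terminals are unchanged:
  A → e e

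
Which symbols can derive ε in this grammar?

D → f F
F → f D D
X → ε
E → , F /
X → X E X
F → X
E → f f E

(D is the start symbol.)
A non-terminal is nullable if it can derive ε (the empty string): either it has an ε-production, or it has a production whose right-hand side consists entirely of nullable non-terminals.

ε-productions: X → ε
So X is immediately nullable.
F → X: every symbol on the right is nullable, so F is nullable too.
No further non-terminal can be added: every production for the remaining non-terminals contains a terminal or a non-nullable non-terminal.
Nullable = { 'F', 'X' }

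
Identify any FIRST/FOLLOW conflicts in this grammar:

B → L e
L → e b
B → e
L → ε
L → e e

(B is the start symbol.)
Nullable non-terminals: L.

L: nullable alternative(s) L → ε; FOLLOW(L) = { 'e' }
  L → e b: FIRST \ {ε} = { 'e' } — overlaps FOLLOW(L) on { 'e' }: CONFLICT
  L → ε: FIRST \ {ε} = { } — this is the only nullable alternative, skip
  L → e e: FIRST \ {ε} = { 'e' } — overlaps FOLLOW(L) on { 'e' }: CONFLICT

B has no nullable alternative, so no FIRST/FOLLOW check is needed there.

So the grammar has 2 FIRST/FOLLOW conflicts (marked CONFLICT above).

Answer: Yes. L → e b with FOLLOW(L) on { 'e' }; L → e e with FOLLOW(L) on { 'e' }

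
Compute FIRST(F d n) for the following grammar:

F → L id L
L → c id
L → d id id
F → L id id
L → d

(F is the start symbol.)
{ 'c', 'd' }

FIRST sets of the non-terminals involved (from the grammar, by fixed-point iteration):
  FIRST(F) = { 'c', 'd' }

To compute FIRST(F d n), process the symbols left to right:
Symbol F is a non-terminal. Add FIRST(F) \ {ε} = { 'c', 'd' }
F is not nullable (ε ∉ FIRST(F)), so stop here.
FIRST(F d n) = { 'c', 'd' }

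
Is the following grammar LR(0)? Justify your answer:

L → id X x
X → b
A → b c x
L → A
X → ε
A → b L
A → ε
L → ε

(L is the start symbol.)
No. Shift-reduce conflict between [A → .] and [A → . b L]

A grammar is LR(0) if no state in the canonical LR(0) collection has:
  - both a shift item (dot before a terminal) and a complete item (shift-reduce conflict), or
  - two or more complete items (reduce-reduce conflict; the accept item [L' → L .] counts as a complete item here).

Augment with L' → L and build the canonical LR(0) collection (I0 = CLOSURE({[L' → . L]}), then GOTO on every symbol after a dot until no new states appear). It has 11 states:
  I0: { [A → . b L], [A → . b c x], [A → .], [L → . A], [L → . id X x], [L → .], [L' → . L] }  — shift, 2 reduces
  I1: { [L → A .] }  — reduce
  I2: { [L' → L .] }  — accept
  I3: { [A → . b L], [A → . b c x], [A → .], [A → b . L], [A → b . c x], [L → . A], [L → . id X x], [L → .] }  — shift, 2 reduces
  I4: { [L → id . X x], [X → . b], [X → .] }  — shift, reduce
  I5: { [L → id X . x] }  — shift
  I6: { [X → b .] }  — reduce
  I7: { [L → id X x .] }  — reduce
  I8: { [A → b L .] }  — reduce
  I9: { [A → b c . x] }  — shift
  I10: { [A → b c x .] }  — reduce

Conflict in state I0:
  Shift-reduce conflict between [A → .] and [A → . b L]
So the grammar is NOT LR(0).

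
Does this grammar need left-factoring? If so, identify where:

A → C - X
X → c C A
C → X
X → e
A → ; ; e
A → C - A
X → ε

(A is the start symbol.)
Yes, A has productions with common prefix 'C -'

Left-factoring is needed when two productions for the same non-terminal
share a common prefix on the right-hand side.

Productions for A:
  A → C - X
  A → ; ; e
  A → C - A
Productions for X:
  X → c C A
  X → e
  X → ε

Found common prefix 'C -' in productions for A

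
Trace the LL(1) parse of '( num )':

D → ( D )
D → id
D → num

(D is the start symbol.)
Stack is shown with the top on the left.

Stack    Input      Action
--------------------------
D $      ( num ) $  output D → ( D )
( D ) $  ( num ) $  match '('
D ) $    num ) $    output D → num
num ) $  num ) $    match 'num'
) $      ) $        match ')'
$        $          accept

The string is accepted.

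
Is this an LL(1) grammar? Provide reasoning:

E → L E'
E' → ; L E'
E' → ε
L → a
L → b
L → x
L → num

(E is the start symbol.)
Relevant sets:
  FOLLOW(E') = { $ }

For E':
  PREDICT(E' → ';' L E') = { ';' }
  PREDICT(E' → ε) = { $ }
For L:
  PREDICT(L → a) = { 'a' }
  PREDICT(L → b) = { 'b' }
  PREDICT(L → x) = { 'x' }
  PREDICT(L → num) = { 'num' }
E has a single production, so nothing to check there.

All predict sets are disjoint. The grammar IS LL(1).

Answer: Yes, the grammar is LL(1).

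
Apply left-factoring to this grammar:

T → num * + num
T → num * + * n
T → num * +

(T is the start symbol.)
Left-factoring transforms A → αβ₁ | αβ₂ into A → αA' and A' → β₁ | β₂
(α is the longest common prefix among the alternatives). Repeat until
no nonterminal has two alternatives with a common prefix.

Round 1: T has alternatives sharing prefix 'num * +'. Introduce T': T → num * + T'
  Add: T' → num
  Add: T' → * n
  Add: T' → ε

No remaining common prefixes — done.

Resulting grammar:
T → num * + T'
T' → num
T' → * n
T' → ε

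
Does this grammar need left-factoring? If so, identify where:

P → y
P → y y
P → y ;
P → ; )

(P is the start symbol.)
Yes, P has productions with common prefix 'y'

Left-factoring is needed when two productions for the same non-terminal
share a common prefix on the right-hand side.

Productions for P:
  P → y
  P → y y
  P → y ;
  P → ; )

Found common prefix 'y' in productions for P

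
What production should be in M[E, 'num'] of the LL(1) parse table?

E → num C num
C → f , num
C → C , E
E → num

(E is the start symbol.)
E → num C num, E → num

To find M[E, 'num'], we find productions for E where 'num' is in the predict set (PREDICT(N → α) = (FIRST(α) \ {ε}) ∪ (FOLLOW(N) if α ⇒* ε)).

E → num C num: PREDICT = { 'num' }
  'num' is in predict set, so this production goes in M[E, 'num']
E → num: PREDICT = { 'num' }
  'num' is in predict set, so this production goes in M[E, 'num']

M[E, 'num'] = E → num C num, E → num  (a multiply-defined cell — the grammar is not LL(1))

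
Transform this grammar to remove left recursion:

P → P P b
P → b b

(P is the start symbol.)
P is directly left-recursive. The standard transformation for
  A → A α₁ | ... | A α_m | β₁ | ... | β_n
is
  A  → β₁ A' | ... | β_n A'
  A' → α₁ A' | ... | α_m A' | ε

P → b b becomes P → b b P'
P → P P b becomes P' → P b P'
Add P' → ε

Resulting grammar:
P → b b P'
P' → P b P'
P' → ε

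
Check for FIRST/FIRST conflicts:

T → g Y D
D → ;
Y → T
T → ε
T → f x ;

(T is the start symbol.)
Productions for T:
  T → g Y D: FIRST = { 'g' }
  T → ε: FIRST = { ε }
  T → f x ;: FIRST = { 'f' }
D, Y have only one production, so no FIRST/FIRST conflict is possible there.

All alternatives of each non-terminal have pairwise disjoint FIRST sets.

Answer: No FIRST/FIRST conflicts.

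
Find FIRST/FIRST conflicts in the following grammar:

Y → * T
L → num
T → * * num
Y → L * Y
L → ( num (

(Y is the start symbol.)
No FIRST/FIRST conflicts.

FIRST sets of the non-terminals at (or reachable through a nullable prefix from) the front of some alternative:
  FIRST(L) = { '(', 'num' }

Productions for Y:
  Y → * T: FIRST = { '*' }
  Y → L * Y: FIRST = { '(', 'num' }
Productions for L:
  L → num: FIRST = { 'num' }
  L → ( num (: FIRST = { '(' }
T has only one production, so no FIRST/FIRST conflict is possible there.

All alternatives of each non-terminal have pairwise disjoint FIRST sets.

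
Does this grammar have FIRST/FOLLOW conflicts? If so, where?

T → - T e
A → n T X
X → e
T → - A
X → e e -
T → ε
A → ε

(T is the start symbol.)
A FIRST/FOLLOW conflict occurs when a non-terminal N has a nullable alternative N → β (β ⇒* ε) and another alternative N → α with FIRST(α) ∩ FOLLOW(N) ≠ ∅: on such a lookahead the parser cannot decide between expanding α and letting N vanish via β.

Nullable non-terminals: A, T.

A: nullable alternative(s) A → ε; FOLLOW(A) = { $, 'e' }
  A → n T X: FIRST \ {ε} = { 'n' } — disjoint from FOLLOW(A)
  A → ε: FIRST \ {ε} = { } — this is the only nullable alternative, skip

T: nullable alternative(s) T → ε; FOLLOW(T) = { $, 'e' }
  T → - T e: FIRST \ {ε} = { '-' } — disjoint from FOLLOW(T)
  T → - A: FIRST \ {ε} = { '-' } — disjoint from FOLLOW(T)
  T → ε: FIRST \ {ε} = { } — this is the only nullable alternative, skip

X has no nullable alternative, so no FIRST/FOLLOW check is needed there.

No FIRST/FOLLOW conflicts found.

Answer: No FIRST/FOLLOW conflicts.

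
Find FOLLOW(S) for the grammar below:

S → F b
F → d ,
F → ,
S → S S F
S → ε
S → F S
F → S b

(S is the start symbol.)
{ $, ',', 'b', 'd' }

To compute FOLLOW(S), find every occurrence of S on a right-hand side N → α S β: add FIRST(β) \ {ε}, and if β is empty or nullable also add FOLLOW(N). Iterate to a fixed point.

S is the start symbol, so $ ∈ FOLLOW(S).
In S → S S F: S is followed by S F, add FIRST(S F) \ {ε} = { ',', 'b', 'd' }
In S → S S F: S is followed by F, add FIRST(F) \ {ε} = { ',', 'b', 'd' }
In S → F S: S is at the end; this adds FOLLOW(S) to itself — nothing new
In F → S b: S is followed by b, add FIRST(b) \ {ε} = { 'b' }

Taking the union: FOLLOW(S) = { $, ',', 'b', 'd' }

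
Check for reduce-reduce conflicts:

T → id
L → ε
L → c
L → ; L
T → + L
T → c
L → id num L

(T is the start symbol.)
Augment with T' → T and build the canonical LR(0) collection (I0 = CLOSURE({[T' → . T]}), then GOTO on every symbol after a dot until no new states appear). It has 12 states:
  I0: { [T → . + L], [T → . c], [T → . id], [T' → . T] }  — shift
  I1: { [L → . ; L], [L → . c], [L → . id num L], [L → .], [T → + . L] }  — shift, reduce
  I2: { [T' → T .] }  — accept
  I3: { [T → c .] }  — reduce
  I4: { [T → id .] }  — reduce
  I5: { [L → . ; L], [L → . c], [L → . id num L], [L → .], [L → ; . L] }  — shift, reduce
  I6: { [T → + L .] }  — reduce
  I7: { [L → c .] }  — reduce
  I8: { [L → id . num L] }  — shift
  I9: { [L → . ; L], [L → . c], [L → . id num L], [L → .], [L → id num . L] }  — shift, reduce
  I10: { [L → id num L .] }  — reduce
  I11: { [L → ; L .] }  — reduce

No state contains more than one complete item.

Answer: No reduce-reduce conflicts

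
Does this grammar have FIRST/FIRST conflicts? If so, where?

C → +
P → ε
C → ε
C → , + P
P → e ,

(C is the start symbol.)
A FIRST/FIRST conflict occurs when two productions N → α and N → β for the same non-terminal have FIRST(α) ∩ FIRST(β) ≠ ∅ (with ε ∈ FIRST of a nullable right-hand side, so two nullable alternatives also conflict).

Productions for C:
  C → +: FIRST = { '+' }
  C → ε: FIRST = { ε }
  C → , + P: FIRST = { ',' }
Productions for P:
  P → ε: FIRST = { ε }
  P → e ,: FIRST = { 'e' }

All alternatives of each non-terminal have pairwise disjoint FIRST sets.

Answer: No FIRST/FIRST conflicts.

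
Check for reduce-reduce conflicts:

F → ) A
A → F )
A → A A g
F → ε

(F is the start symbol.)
Yes — I3: [F → .] vs [F → ) A .]

A reduce-reduce conflict occurs when an LR(0) state has two complete items [A → α .] and [B → β .] — both call for a reduction, and with no lookahead the parser cannot choose between them.

Augment with F' → F and build the canonical LR(0) collection (I0 = CLOSURE({[F' → . F]}), then GOTO on every symbol after a dot until no new states appear). It has 8 states:
  I0: { [F → . ) A], [F → .], [F' → . F] }  — shift, reduce
  I1: { [A → . A A g], [A → . F )], [F → ) . A], [F → . ) A], [F → .] }  — shift, reduce
  I2: { [F' → F .] }  — accept
  I3: { [A → . A A g], [A → . F )], [A → A . A g], [F → ) A .], [F → . ) A], [F → .] }  — shift, 2 reduces
  I4: { [A → F . )] }  — shift
  I5: { [A → F ) .] }  — reduce
  I6: { [A → . A A g], [A → . F )], [A → A . A g], [A → A A . g], [F → . ) A], [F → .] }  — shift, reduce
  I7: { [A → A A g .] }  — reduce

I3 contains complete items [F → .], [F → ) A .] — reduce-reduce conflict.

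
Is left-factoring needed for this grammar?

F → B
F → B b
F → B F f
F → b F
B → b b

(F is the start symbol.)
Yes, F has productions with common prefix 'B'

Left-factoring is needed when two productions for the same non-terminal
share a common prefix on the right-hand side.

Productions for F:
  F → B
  F → B b
  F → B F f
  F → b F

Found common prefix 'B' in productions for F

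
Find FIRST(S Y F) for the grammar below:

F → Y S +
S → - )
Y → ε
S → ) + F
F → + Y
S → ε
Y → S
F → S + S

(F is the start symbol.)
{ ')', '+', '-' }

FIRST sets of the non-terminals involved (from the grammar, by fixed-point iteration):
  FIRST(S) = { ')', '-', ε }
  FIRST(Y) = { ')', '-', ε }
  FIRST(F) = { ')', '+', '-' }

To compute FIRST(S Y F), process the symbols left to right:
Symbol S is a non-terminal. Add FIRST(S) \ {ε} = { ')', '-' }
S is nullable (ε ∈ FIRST(S)), continue to the next symbol.
Symbol Y is a non-terminal. Add FIRST(Y) \ {ε} = { ')', '-' }
Y is nullable (ε ∈ FIRST(Y)), continue to the next symbol.
Symbol F is a non-terminal. Add FIRST(F) \ {ε} = { ')', '+', '-' }
F is not nullable (ε ∉ FIRST(F)), so stop here.
FIRST(S Y F) = { ')', '+', '-' }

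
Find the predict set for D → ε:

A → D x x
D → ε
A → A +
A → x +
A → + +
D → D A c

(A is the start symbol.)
{ '+', 'x' }

PREDICT(D → ε) = (FIRST(RHS) \ {ε}) ∪ (FOLLOW(D) if ε ∈ FIRST(RHS), i.e. RHS ⇒* ε)
The right-hand side is ε (FIRST(ε) = { ε }), so the predict set is FOLLOW(D) = { '+', 'x' }
PREDICT(D → ε) = { '+', 'x' }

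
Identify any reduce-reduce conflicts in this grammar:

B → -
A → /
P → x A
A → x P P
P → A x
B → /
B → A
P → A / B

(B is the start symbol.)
A reduce-reduce conflict occurs when an LR(0) state has two complete items [A → α .] and [B → β .] — both call for a reduction, and with no lookahead the parser cannot choose between them.

Augment with B' → B and build the canonical LR(0) collection (I0 = CLOSURE({[B' → . B]}), then GOTO on every symbol after a dot until no new states appear). It has 15 states:
  I0: { [A → . /], [A → . x P P], [B → . -], [B → . /], [B → . A], [B' → . B] }  — shift
  I1: { [B → - .] }  — reduce
  I2: { [A → / .], [B → / .] }  — 2 reduces
  I3: { [B → A .] }  — reduce
  I4: { [B' → B .] }  — accept
  I5: { [A → . /], [A → . x P P], [A → x . P P], [P → . A / B], [P → . A x], [P → . x A] }  — shift
  I6: { [A → / .] }  — reduce
  I7: { [P → A . / B], [P → A . x] }  — shift
  I8: { [A → . /], [A → . x P P], [A → x P . P], [P → . A / B], [P → . A x], [P → . x A] }  — shift
  I9: { [A → . /], [A → . x P P], [A → x . P P], [P → . A / B], [P → . A x], [P → . x A], [P → x . A] }  — shift
  I10: { [P → A . / B], [P → A . x], [P → x A .] }  — shift, reduce
  I11: { [A → . /], [A → . x P P], [B → . -], [B → . /], [B → . A], [P → A / . B] }  — shift
  I12: { [P → A x .] }  — reduce
  I13: { [P → A / B .] }  — reduce
  I14: { [A → x P P .] }  — reduce

I2 contains complete items [A → / .], [B → / .] — reduce-reduce conflict.

Answer: Yes — I2: [A → / .] vs [B → / .]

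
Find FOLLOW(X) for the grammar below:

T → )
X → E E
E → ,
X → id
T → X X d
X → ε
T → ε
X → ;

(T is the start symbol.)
{ ',', ';', 'd', 'id' }

To compute FOLLOW(X), find every occurrence of X on a right-hand side N → α X β: add FIRST(β) \ {ε}, and if β is empty or nullable also add FOLLOW(N). Iterate to a fixed point.

In T → X X d: X is followed by X d, add FIRST(X d) \ {ε} = { ',', ';', 'd', 'id' }
In T → X X d: X is followed by d, add FIRST(d) \ {ε} = { 'd' }

Taking the union: FOLLOW(X) = { ',', ';', 'd', 'id' }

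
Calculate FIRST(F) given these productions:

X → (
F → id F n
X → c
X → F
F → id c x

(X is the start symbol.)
From F → id F n:
  - id is a terminal: add 'id' and stop
From F → id c x:
  - id is a terminal: add 'id' and stop

Collecting: FIRST(F) = { 'id' }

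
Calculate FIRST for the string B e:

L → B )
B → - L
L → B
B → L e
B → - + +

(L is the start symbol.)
{ '-' }

FIRST sets of the non-terminals involved (from the grammar, by fixed-point iteration):
  FIRST(B) = { '-' }

To compute FIRST(B e), process the symbols left to right:
Symbol B is a non-terminal. Add FIRST(B) \ {ε} = { '-' }
B is not nullable (ε ∉ FIRST(B)), so stop here.
FIRST(B e) = { '-' }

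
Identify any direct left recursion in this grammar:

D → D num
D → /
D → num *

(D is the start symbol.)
Yes, D is left-recursive

D → D num: LEFT RECURSIVE (starts with D)
D → /: starts with '/'
D → num *: starts with num

The grammar has direct left recursion on: D.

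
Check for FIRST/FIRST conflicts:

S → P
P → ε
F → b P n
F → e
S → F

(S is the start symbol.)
No FIRST/FIRST conflicts.

A FIRST/FIRST conflict occurs when two productions N → α and N → β for the same non-terminal have FIRST(α) ∩ FIRST(β) ≠ ∅ (with ε ∈ FIRST of a nullable right-hand side, so two nullable alternatives also conflict).

FIRST sets of the non-terminals at (or reachable through a nullable prefix from) the front of some alternative:
  FIRST(P) = { ε }
  FIRST(F) = { 'b', 'e' }

Productions for S:
  S → P: FIRST = { ε }
  S → F: FIRST = { 'b', 'e' }
Productions for F:
  F → b P n: FIRST = { 'b' }
  F → e: FIRST = { 'e' }
P has only one production, so no FIRST/FIRST conflict is possible there.

All alternatives of each non-terminal have pairwise disjoint FIRST sets.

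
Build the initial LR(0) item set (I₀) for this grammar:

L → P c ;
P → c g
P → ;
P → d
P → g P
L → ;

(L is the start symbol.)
{ [L → . ;], [L → . P c ;], [L' → . L], [P → . ;], [P → . c g], [P → . d], [P → . g P] }

First, augment the grammar with L' → L
I₀ = CLOSURE({ [L' → . L] }):
  [L' → . L] has the dot before L: add [L → . P c ;], [L → . ;]
  [L → . P c ;] has the dot before P: add [P → . c g], [P → . ;], [P → . d], [P → . g P]
No further items can be added.

I₀ = { [L → . ;], [L → . P c ;], [L' → . L], [P → . ;], [P → . c g], [P → . d], [P → . g P] }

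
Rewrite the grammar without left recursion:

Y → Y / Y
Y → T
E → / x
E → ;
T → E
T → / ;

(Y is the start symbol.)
Y → T Y'
Y' → / Y Y'
Y' → ε
E → / x
E → ;
T → E
T → / ;

Y is directly left-recursive. The standard transformation for
  A → A α₁ | ... | A α_m | β₁ | ... | β_n
is
  A  → β₁ A' | ... | β_n A'
  A' → α₁ A' | ... | α_m A' | ε

Y → T becomes Y → T Y'
Y → Y / Y becomes Y' → / Y Y'
Add Y' → ε

Productions for other non-terminals are unchanged:
  E → / x
  E → ;
  T → E
  T → / ;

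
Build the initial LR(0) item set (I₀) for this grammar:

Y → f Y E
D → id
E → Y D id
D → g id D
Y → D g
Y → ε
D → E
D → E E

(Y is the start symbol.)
First, augment the grammar with Y' → Y
I₀ = CLOSURE({ [Y' → . Y] }):
  [Y' → . Y] has the dot before Y: add [Y → . f Y E], [Y → . D g], [Y → .]
  [Y → . D g] has the dot before D: add [D → . id], [D → . g id D], [D → . E], [D → . E E]
  [D → . E] has the dot before E: add [E → . Y D id]
No further items can be added.

I₀ = { [D → . E E], [D → . E], [D → . g id D], [D → . id], [E → . Y D id], [Y → . D g], [Y → . f Y E], [Y → .], [Y' → . Y] }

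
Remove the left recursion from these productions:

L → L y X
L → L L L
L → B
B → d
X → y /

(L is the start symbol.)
L is directly left-recursive. The standard transformation for
  A → A α₁ | ... | A α_m | β₁ | ... | β_n
is
  A  → β₁ A' | ... | β_n A'
  A' → α₁ A' | ... | α_m A' | ε

L → B becomes L → B L'
L → L y X becomes L' → y X L'
L → L L L becomes L' → L L L'
Add L' → ε

Productions for other non-terminals are unchanged:
  B → d
  X → y /

Resulting grammar:
L → B L'
L' → y X L'
L' → L L L'
L' → ε
B → d
X → y /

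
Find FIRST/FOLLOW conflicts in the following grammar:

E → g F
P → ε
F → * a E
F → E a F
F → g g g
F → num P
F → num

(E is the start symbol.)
A FIRST/FOLLOW conflict occurs when a non-terminal N has a nullable alternative N → β (β ⇒* ε) and another alternative N → α with FIRST(α) ∩ FOLLOW(N) ≠ ∅: on such a lookahead the parser cannot decide between expanding α and letting N vanish via β.

Nullable non-terminals: P.
P has a nullable alternative but only one production, so nothing to check.

E, F have no nullable alternative, so no FIRST/FOLLOW check is needed there.

No FIRST/FOLLOW conflicts found.

Answer: No FIRST/FOLLOW conflicts.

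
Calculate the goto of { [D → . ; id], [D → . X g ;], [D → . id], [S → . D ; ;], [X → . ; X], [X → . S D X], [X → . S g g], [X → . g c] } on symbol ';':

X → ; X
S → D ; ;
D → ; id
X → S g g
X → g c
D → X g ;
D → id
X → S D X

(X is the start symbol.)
GOTO(I, ';') = CLOSURE({ [A → αX.β] : [A → α.Xβ] ∈ I, X = ';' })

Items with dot before ';', with the dot advanced:
  [D → . ; id] → [D → ; . id]
  [X → . ; X] → [X → ; . X]
Closure of the advanced items:
  [X → ; . X] has the dot before X: add [X → . ; X], [X → . S g g], [X → . g c], [X → . S D X]
  [X → . S g g] has the dot before S: add [S → . D ; ;]
  [S → . D ; ;] has the dot before D: add [D → . ; id], [D → . X g ;], [D → . id]

GOTO = { [D → . ; id], [D → . X g ;], [D → . id], [D → ; . id], [S → . D ; ;], [X → . ; X], [X → . S D X], [X → . S g g], [X → . g c], [X → ; . X] }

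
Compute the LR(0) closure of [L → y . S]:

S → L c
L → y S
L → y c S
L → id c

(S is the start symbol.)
Start with: [L → y . S]
  [L → y . S] has the dot before S: add [S → . L c]
  [S → . L c] has the dot before L: add [L → . y S], [L → . y c S], [L → . id c]
No further items can be added.

CLOSURE = { [L → . id c], [L → . y S], [L → . y c S], [L → y . S], [S → . L c] }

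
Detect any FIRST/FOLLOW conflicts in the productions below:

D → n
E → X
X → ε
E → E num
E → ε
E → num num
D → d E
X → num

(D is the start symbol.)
Nullable non-terminals: E, X.
FIRST sets used below: FIRST(X) = { 'num', ε }, FIRST(E) = { 'num', ε }

E: nullable alternative(s) E → X, E → ε; FOLLOW(E) = { $, 'num' }
  E → X: FIRST \ {ε} = { 'num' } — overlaps FOLLOW(E) on { 'num' }: CONFLICT
  E → E num: FIRST \ {ε} = { 'num' } — overlaps FOLLOW(E) on { 'num' }: CONFLICT
  E → ε: FIRST \ {ε} = { } — disjoint from FOLLOW(E)
  E → num num: FIRST \ {ε} = { 'num' } — overlaps FOLLOW(E) on { 'num' }: CONFLICT

X: nullable alternative(s) X → ε; FOLLOW(X) = { $, 'num' }
  X → ε: FIRST \ {ε} = { } — this is the only nullable alternative, skip
  X → num: FIRST \ {ε} = { 'num' } — overlaps FOLLOW(X) on { 'num' }: CONFLICT

D has no nullable alternative, so no FIRST/FOLLOW check is needed there.

So the grammar has 4 FIRST/FOLLOW conflicts (marked CONFLICT above).

Answer: Yes. E → X with FOLLOW(E) on { 'num' }; E → E num with FOLLOW(E) on { 'num' }; E → num num with FOLLOW(E) on { 'num' }; X → num with FOLLOW(X) on { 'num' }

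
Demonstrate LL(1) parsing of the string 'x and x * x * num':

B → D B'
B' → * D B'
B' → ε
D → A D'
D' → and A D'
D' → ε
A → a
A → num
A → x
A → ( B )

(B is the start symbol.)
LL(1) parsing maintains a stack (initially the start symbol over $) and the input. At each step: if the stack top is a terminal, match it against the current input token; if it is a non-terminal N, replace it with the RHS of M[N, lookahead] (the unique production whose predict set contains the lookahead).

Stack is shown with the top on the left.

Stack          Input                Action
------------------------------------------
B $            x and x * x * num $  output B → D B'
D B' $         x and x * x * num $  output D → A D'
A D' B' $      x and x * x * num $  output A → x
x D' B' $      x and x * x * num $  match 'x'
D' B' $        and x * x * num $    output D' → and A D'
and A D' B' $  and x * x * num $    match 'and'
A D' B' $      x * x * num $        output A → x
x D' B' $      x * x * num $        match 'x'
D' B' $        * x * num $          output D' → ε
B' $           * x * num $          output B' → * D B'
* D B' $       * x * num $          match '*'
D B' $         x * num $            output D → A D'
A D' B' $      x * num $            output A → x
x D' B' $      x * num $            match 'x'
D' B' $        * num $              output D' → ε
B' $           * num $              output B' → * D B'
* D B' $       * num $              match '*'
D B' $         num $                output D → A D'
A D' B' $      num $                output A → num
num D' B' $    num $                match 'num'
D' B' $        $                    output D' → ε
B' $           $                    output B' → ε
$              $                    accept

The string is accepted.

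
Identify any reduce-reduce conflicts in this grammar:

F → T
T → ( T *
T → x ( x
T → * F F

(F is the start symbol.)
A reduce-reduce conflict occurs when an LR(0) state has two complete items [A → α .] and [B → β .] — both call for a reduction, and with no lookahead the parser cannot choose between them.

Augment with F' → F and build the canonical LR(0) collection (I0 = CLOSURE({[F' → . F]}), then GOTO on every symbol after a dot until no new states appear). It has 12 states:
  I0: { [F → . T], [F' → . F], [T → . ( T *], [T → . * F F], [T → . x ( x] }  — shift
  I1: { [T → ( . T *], [T → . ( T *], [T → . * F F], [T → . x ( x] }  — shift
  I2: { [F → . T], [T → * . F F], [T → . ( T *], [T → . * F F], [T → . x ( x] }  — shift
  I3: { [F' → F .] }  — accept
  I4: { [F → T .] }  — reduce
  I5: { [T → x . ( x] }  — shift
  I6: { [T → x ( . x] }  — shift
  I7: { [T → x ( x .] }  — reduce
  I8: { [F → . T], [T → * F . F], [T → . ( T *], [T → . * F F], [T → . x ( x] }  — shift
  I9: { [T → * F F .] }  — reduce
  I10: { [T → ( T . *] }  — shift
  I11: { [T → ( T * .] }  — reduce

No state contains more than one complete item.

Answer: No reduce-reduce conflicts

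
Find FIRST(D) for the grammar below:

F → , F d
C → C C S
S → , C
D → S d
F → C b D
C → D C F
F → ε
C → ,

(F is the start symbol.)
FIRST sets of the other non-terminals involved (by the same procedure, iterated to a fixed point):
  FIRST(S) = { ',' }

From D → S d:
  - S is a non-terminal: add FIRST(S) \ {ε} = { ',' }
    S is not nullable, so stop

Collecting: FIRST(D) = { ',' }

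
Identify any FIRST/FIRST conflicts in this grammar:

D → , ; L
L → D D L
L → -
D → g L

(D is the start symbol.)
A FIRST/FIRST conflict occurs when two productions N → α and N → β for the same non-terminal have FIRST(α) ∩ FIRST(β) ≠ ∅ (with ε ∈ FIRST of a nullable right-hand side, so two nullable alternatives also conflict).

FIRST sets of the non-terminals at (or reachable through a nullable prefix from) the front of some alternative:
  FIRST(D) = { ',', 'g' }

Productions for D:
  D → , ; L: FIRST = { ',' }
  D → g L: FIRST = { 'g' }
Productions for L:
  L → D D L: FIRST = { ',', 'g' }
  L → -: FIRST = { '-' }

All alternatives of each non-terminal have pairwise disjoint FIRST sets.

Answer: No FIRST/FIRST conflicts.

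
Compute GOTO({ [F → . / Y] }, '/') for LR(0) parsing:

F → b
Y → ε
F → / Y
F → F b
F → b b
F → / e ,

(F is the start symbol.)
GOTO(I, '/') = CLOSURE({ [A → αX.β] : [A → α.Xβ] ∈ I, X = '/' })

Items with dot before '/', with the dot advanced:
  [F → . / Y] → [F → / . Y]
Closure of the advanced items:
  [F → / . Y] has the dot before Y: add [Y → .]

GOTO = { [F → / . Y], [Y → .] }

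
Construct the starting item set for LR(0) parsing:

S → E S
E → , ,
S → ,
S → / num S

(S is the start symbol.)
First, augment the grammar with S' → S
I₀ = CLOSURE({ [S' → . S] }):
  [S' → . S] has the dot before S: add [S → . E S], [S → . ,], [S → . / num S]
  [S → . E S] has the dot before E: add [E → . , ,]
No further items can be added.

I₀ = { [E → . , ,], [S → . ,], [S → . / num S], [S → . E S], [S' → . S] }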